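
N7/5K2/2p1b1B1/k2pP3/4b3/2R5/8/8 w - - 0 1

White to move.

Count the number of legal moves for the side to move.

White to move; king on f7.
In check: yes, from the black bishop on e6.
Legal moves: Kf8, Ke8, Kg7, Ke7, Kf6, Kxe6.
Count: 6.

6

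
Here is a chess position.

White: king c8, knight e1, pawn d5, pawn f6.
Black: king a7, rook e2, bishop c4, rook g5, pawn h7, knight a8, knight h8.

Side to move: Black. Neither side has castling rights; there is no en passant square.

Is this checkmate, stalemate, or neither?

Black to move; black king on a7.
In check: no.
Legal moves for Black include: Nf7, Ng6, Nc7, Nb6+, Kb6, Ka6, Rg8+, Rg7, Rg6, Rh5, Rf5, Rge5, Rxd5, Rg4, Rg3, Rgg2, Rg1, Ba6+, ... (list truncated; more exist).
Black has legal moves and is not in check → neither.

neither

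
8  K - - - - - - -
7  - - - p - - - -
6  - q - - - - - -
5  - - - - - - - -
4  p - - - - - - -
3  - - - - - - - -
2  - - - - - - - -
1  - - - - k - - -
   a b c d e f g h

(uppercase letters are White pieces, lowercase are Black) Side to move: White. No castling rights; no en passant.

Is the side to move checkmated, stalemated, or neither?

stalemate

White to move; white king on a8.
In check: no.
King squares — a7: attacked by Qb6; b7: attacked by Qb6; b8: attacked by Qb6.
Legal moves for White: none.
Not in check and no legal moves → stalemate.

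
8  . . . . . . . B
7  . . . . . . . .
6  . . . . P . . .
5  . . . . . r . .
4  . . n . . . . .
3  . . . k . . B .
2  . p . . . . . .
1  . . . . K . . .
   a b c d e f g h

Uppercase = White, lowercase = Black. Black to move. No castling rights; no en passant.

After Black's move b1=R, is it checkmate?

yes

After b1=R: white king on e1; in check: yes, from the black rook on b1.
King squares — d1: attacked by Rb1; f1: attacked by Rb1; d2: attacked by Kd3; e2: attacked by Kd3; f2: attacked by Rf5.
White has no legal moves → checkmate.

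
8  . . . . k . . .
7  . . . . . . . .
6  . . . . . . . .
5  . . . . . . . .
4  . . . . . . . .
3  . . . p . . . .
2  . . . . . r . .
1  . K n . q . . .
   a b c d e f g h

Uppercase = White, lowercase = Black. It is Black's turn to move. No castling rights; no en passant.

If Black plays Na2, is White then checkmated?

After Na2: white king on b1; in check: yes, from the black queen on e1.
King squares — a1: attacked by Qe1; c1: attacked by Qe1; a2: attacked by Rf2; b2: attacked by Rf2; c2: attacked by Rf2.
White has no legal moves → checkmate.

yes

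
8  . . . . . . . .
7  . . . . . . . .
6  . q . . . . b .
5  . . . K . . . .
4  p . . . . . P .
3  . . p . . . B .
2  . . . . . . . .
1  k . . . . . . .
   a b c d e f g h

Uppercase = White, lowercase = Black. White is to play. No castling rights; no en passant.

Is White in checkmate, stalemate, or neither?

White to move; white king on d5.
In check: no.
Legal moves for White: Ke5, Kc4, Bb8, Bc7, Bd6, Be5, Bh4, Bf4, Bh2, Bf2, Be1, g5.
White has 12 legal moves and is not in check → neither.

neither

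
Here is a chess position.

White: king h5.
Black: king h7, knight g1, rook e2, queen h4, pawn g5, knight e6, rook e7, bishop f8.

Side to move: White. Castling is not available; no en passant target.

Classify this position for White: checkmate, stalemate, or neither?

White to move; white king on h5.
In check: yes, from the black queen on h4.
King squares — g4: attacked by Qh4; h4: attacked by Pg5; g5: attacked by Qh4; g6: attacked by Kh7; h6: attacked by Qh4.
Legal moves for White: none.
In check with no legal moves → checkmate.

checkmate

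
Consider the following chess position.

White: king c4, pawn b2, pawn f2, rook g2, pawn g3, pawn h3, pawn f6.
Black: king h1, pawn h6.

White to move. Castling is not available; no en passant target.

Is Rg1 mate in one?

After Rg1: black king on h1; in check: yes, from the white rook on g1.
Black has 2 legal replies: Kh2, Kxg1.
In check but a legal move exists → not checkmate.

no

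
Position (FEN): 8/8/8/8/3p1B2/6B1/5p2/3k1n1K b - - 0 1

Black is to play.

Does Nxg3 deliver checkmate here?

no

After Nxg3: white king on h1; in check: yes, from the black knight on g3.
White has 3 legal replies: Kh2, Kg2, Bxg3.
In check but a legal move exists → not checkmate.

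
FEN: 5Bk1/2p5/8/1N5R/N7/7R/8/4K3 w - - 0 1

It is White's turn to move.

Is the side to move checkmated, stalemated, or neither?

White to move; white king on e1.
In check: no.
Legal moves for White include: Bg7, Be7, Bh6, Bd6, Bc5, Bb4, Ba3, Rh8+, Rh7, Rh6, Rg5+, Rf5, Re5, Rd5, Rc5, R5h4, Nxc7, Na7, ... (list truncated; more exist).
White has legal moves and is not in check → neither.

neither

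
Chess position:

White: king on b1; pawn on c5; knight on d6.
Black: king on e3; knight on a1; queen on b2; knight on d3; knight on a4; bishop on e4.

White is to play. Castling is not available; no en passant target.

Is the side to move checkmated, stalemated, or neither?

White to move; white king on b1.
In check: yes, from the black queen on b2.
King squares — a1: attacked by Qb2; c1: attacked by Qb2; a2: attacked by Qb2; b2: attacked by Nd3; c2: attacked by Na1.
Legal moves for White: none.
In check with no legal moves → checkmate.

checkmate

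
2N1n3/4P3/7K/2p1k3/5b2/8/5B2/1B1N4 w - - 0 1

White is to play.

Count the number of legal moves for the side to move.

White to move; king on h6.
In check: yes, from the black bishop on f4.
Legal moves: Kh7, Kg6, Kh5.
Count: 3.

3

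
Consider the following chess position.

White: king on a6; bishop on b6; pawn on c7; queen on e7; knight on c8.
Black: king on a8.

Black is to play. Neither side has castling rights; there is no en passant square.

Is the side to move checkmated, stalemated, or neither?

Black to move; black king on a8.
In check: no.
King squares — a7: attacked by Ka6; b7: attacked by Ka6; b8: attacked by Pc7.
Legal moves for Black: none.
Not in check and no legal moves → stalemate.

stalemate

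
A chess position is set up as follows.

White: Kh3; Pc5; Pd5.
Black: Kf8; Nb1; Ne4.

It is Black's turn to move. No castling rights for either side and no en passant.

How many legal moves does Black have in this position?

16

Black to move; king on f8.
In check: no.
Legal moves: Kg8, Ke8, Kg7, Kf7, Ke7, Nf6, Nd6, Ng5+, Nxc5, Ng3, Nec3, Nf2+, Ned2, Nbc3, Na3, Nbd2.
Count: 16.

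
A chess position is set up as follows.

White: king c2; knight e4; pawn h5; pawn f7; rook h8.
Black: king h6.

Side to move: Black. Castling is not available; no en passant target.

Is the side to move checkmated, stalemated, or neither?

neither

Black to move; black king on h6.
In check: yes, from the white rook on h8.
King squares — g5: attacked by Ne4; h5: attacked by Rh8; g6: attacked by Ph5; g7: available; h7: attacked by Rh8.
Legal moves for Black: Kg7.
Black is in check but has 1 legal move → neither.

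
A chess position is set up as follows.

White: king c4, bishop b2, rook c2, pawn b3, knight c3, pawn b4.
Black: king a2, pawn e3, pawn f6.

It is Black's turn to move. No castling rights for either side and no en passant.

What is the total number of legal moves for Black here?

Black to move; king on a2.
In check: yes, from the white knight on c3.
Legal moves: none.
Count: 0.

0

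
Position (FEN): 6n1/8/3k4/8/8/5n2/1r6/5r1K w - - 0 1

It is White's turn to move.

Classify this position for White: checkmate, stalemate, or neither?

checkmate

White to move; white king on h1.
In check: yes, from the black rook on f1.
King squares — g1: attacked by Rf1; g2: attacked by Rb2; h2: attacked by Rb2.
Legal moves for White: none.
In check with no legal moves → checkmate.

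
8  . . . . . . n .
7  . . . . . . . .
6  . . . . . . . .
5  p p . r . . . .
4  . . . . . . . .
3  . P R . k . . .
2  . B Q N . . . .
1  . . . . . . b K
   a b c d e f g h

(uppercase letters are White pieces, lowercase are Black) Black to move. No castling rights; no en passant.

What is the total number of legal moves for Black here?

5

Black to move; king on e3.
In check: yes, from the white rook on c3.
Legal moves: Kf4, Kd4, Kf2, Ke2, Rd3.
Count: 5.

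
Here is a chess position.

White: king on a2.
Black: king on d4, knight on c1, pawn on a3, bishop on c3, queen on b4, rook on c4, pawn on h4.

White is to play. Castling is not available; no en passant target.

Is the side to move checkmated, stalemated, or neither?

White to move; white king on a2.
In check: yes, from the black knight on c1.
King squares — a1: attacked by Bc3; b1: attacked by Qb4; b2: attacked by Pa3; a3: attacked by Qb4; b3: attacked by Nc1.
Legal moves for White: none.
In check with no legal moves → checkmate.

checkmate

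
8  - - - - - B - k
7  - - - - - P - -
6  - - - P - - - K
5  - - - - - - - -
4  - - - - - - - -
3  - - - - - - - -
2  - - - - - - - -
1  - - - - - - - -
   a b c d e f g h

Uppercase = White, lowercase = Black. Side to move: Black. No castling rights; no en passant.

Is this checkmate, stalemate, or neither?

Black to move; black king on h8.
In check: no.
King squares — g7: attacked by Kh6; h7: attacked by Kh6; g8: attacked by Pf7.
Legal moves for Black: none.
Not in check and no legal moves → stalemate.

stalemate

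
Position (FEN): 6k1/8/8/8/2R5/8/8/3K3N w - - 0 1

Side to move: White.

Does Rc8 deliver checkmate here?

After Rc8: black king on g8; in check: yes, from the white rook on c8.
Black has 3 legal replies: Kh7, Kg7, Kf7.
In check but a legal move exists → not checkmate.

no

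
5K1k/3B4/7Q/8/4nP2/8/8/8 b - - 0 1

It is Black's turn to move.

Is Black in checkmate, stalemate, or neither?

Black to move; black king on h8.
In check: yes, from the white queen on h6.
King squares — g7: attacked by Qh6; h7: attacked by Qh6; g8: attacked by Kf8.
Legal moves for Black: none.
In check with no legal moves → checkmate.

checkmate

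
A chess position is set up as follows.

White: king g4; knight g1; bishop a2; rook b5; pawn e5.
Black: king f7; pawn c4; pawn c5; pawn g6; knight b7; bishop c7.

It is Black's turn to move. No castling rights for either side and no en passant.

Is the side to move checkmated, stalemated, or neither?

Black to move; black king on f7.
In check: no.
Legal moves for Black: Kg8, Kf8, Ke8, Kg7, Ke7, Ke6, Bd8, Bb8, Bd6, Bb6, Bxe5, Ba5, Nd8, Nd6, Na5, g5.
Black has 16 legal moves and is not in check → neither.

neither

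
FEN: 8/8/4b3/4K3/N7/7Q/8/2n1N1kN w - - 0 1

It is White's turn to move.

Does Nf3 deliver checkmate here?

yes

After Nf3: black king on g1; in check: yes, from the white knight on f3.
King squares — f1: attacked by Qh3; h1: attacked by Qh3; f2: attacked by Nh1; g2: attacked by Qh3; h2: attacked by Nf3.
Black has no legal moves → checkmate.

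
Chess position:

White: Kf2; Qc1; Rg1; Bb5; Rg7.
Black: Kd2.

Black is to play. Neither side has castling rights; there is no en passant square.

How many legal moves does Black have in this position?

0

Black to move; king on d2.
In check: yes, from the white queen on c1.
Legal moves: none.
Count: 0.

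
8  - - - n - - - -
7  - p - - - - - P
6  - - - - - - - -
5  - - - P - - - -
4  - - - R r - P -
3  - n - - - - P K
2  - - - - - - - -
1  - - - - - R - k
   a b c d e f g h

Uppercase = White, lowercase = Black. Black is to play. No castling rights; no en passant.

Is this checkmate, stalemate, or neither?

checkmate

Black to move; black king on h1.
In check: yes, from the white rook on f1.
King squares — g1: attacked by Rf1; g2: attacked by Kh3; h2: attacked by Kh3.
Legal moves for Black: none.
In check with no legal moves → checkmate.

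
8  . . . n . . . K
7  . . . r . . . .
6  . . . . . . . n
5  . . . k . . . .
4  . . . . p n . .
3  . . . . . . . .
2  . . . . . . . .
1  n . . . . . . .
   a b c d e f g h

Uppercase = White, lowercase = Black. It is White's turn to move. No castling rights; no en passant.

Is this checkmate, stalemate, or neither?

stalemate

White to move; white king on h8.
In check: no.
King squares — g7: attacked by Rd7; h7: attacked by Rd7; g8: attacked by Nh6.
Legal moves for White: none.
Not in check and no legal moves → stalemate.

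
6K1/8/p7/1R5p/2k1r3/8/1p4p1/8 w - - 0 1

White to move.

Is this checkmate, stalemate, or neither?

neither

White to move; white king on g8.
In check: no.
Legal moves for White: Kh8, Kf8, Kh7, Kg7, Kf7, Rb8, Rb7, Rb6, Rxh5, Rg5, Rf5, Re5, Rd5, Rc5+, Ra5, Rb4+, Rb3, Rxb2.
White has 18 legal moves and is not in check → neither.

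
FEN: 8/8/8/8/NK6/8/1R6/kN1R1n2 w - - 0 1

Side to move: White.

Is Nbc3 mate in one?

After Nbc3: black king on a1; in check: yes, from the white rook on d1.
King squares — b1: attacked by Rd1; a2: attacked by Rb2; b2: attacked by Na4.
Black has no legal moves → checkmate.

yes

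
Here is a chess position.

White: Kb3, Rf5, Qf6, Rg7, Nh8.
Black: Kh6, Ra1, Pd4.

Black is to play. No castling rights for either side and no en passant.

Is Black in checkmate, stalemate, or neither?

Black to move; black king on h6.
In check: yes, from the white queen on f6.
King squares — g5: attacked by Rf5; h5: attacked by Rf5; g6: attacked by Qf6; g7: attacked by Qf6; h7: attacked by Rg7.
Legal moves for Black: none.
In check with no legal moves → checkmate.

checkmate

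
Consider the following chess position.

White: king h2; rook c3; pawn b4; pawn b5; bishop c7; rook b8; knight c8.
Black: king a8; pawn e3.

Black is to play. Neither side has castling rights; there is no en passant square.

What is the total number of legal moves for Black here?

Black to move; king on a8.
In check: yes, from the white rook on b8.
Legal moves: none.
Count: 0.

0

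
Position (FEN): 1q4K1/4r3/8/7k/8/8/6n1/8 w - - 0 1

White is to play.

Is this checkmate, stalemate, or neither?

checkmate

White to move; white king on g8.
In check: yes, from the black queen on b8.
King squares — f7: attacked by Re7; g7: attacked by Re7; h7: attacked by Re7; f8: attacked by Qb8; h8: attacked by Qb8.
Legal moves for White: none.
In check with no legal moves → checkmate.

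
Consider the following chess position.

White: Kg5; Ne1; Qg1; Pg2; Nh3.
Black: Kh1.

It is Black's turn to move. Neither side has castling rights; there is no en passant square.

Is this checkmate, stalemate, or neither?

Black to move; black king on h1.
In check: yes, from the white queen on g1.
King squares — g1: attacked by Nh3; g2: attacked by Ne1; h2: attacked by Qg1.
Legal moves for Black: none.
In check with no legal moves → checkmate.

checkmate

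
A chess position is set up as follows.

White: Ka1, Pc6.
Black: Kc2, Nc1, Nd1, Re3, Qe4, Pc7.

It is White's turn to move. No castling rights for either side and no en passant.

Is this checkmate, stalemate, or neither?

stalemate

White to move; white king on a1.
In check: no.
King squares — b1: attacked by Kc2; a2: attacked by Nc1; b2: attacked by Nd1.
Legal moves for White: none.
Not in check and no legal moves → stalemate.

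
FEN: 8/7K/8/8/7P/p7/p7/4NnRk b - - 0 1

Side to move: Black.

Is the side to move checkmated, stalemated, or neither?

Black to move; black king on h1.
In check: yes, from the white rook on g1.
Legal moves for Black: Kh2, Kxg1.
Black is in check but has 2 legal moves → neither.

neither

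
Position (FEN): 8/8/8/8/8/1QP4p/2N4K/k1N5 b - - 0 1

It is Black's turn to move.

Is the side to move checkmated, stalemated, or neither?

Black to move; black king on a1.
In check: yes, from the white knight on c2.
King squares — b1: attacked by Qb3; a2: attacked by Nc1; b2: attacked by Qb3.
Legal moves for Black: none.
In check with no legal moves → checkmate.

checkmate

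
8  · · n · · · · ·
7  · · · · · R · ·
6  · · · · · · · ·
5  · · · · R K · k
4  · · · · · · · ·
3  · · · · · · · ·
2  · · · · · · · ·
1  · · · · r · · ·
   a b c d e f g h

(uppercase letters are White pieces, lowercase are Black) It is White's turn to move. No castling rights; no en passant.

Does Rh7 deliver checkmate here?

After Rh7: black king on h5; in check: yes, from the white rook on h7.
King squares — g4: attacked by Kf5; h4: attacked by Rh7; g5: attacked by Kf5; g6: attacked by Kf5; h6: attacked by Rh7.
Black has no legal moves → checkmate.

yes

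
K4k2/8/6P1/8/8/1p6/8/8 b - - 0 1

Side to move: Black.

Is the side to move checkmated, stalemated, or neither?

Black to move; black king on f8.
In check: no.
Legal moves for Black: Kg8, Ke8, Kg7, Ke7, b2.
Black has 5 legal moves and is not in check → neither.

neither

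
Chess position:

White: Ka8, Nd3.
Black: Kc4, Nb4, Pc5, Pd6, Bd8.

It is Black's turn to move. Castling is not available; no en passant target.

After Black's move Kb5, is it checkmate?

After Kb5: white king on a8; in check: no.
White is not in check, so this cannot be checkmate.

no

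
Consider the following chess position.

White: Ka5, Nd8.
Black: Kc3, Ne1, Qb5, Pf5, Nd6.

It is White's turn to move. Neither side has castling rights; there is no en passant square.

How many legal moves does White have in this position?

White to move; king on a5.
In check: yes, from the black queen on b5.
Legal moves: none.
Count: 0.

0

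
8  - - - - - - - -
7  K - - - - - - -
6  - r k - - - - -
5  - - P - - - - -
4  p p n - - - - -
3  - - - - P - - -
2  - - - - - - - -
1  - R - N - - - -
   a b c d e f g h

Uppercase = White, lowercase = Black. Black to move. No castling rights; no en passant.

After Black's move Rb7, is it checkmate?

no

After Rb7: white king on a7; in check: yes, from the black rook on b7.
White has 2 legal replies: Ka8, Ka6.
In check but a legal move exists → not checkmate.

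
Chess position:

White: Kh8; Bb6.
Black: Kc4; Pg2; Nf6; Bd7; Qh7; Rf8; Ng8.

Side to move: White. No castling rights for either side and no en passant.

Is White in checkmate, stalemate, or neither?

checkmate

White to move; white king on h8.
In check: yes, from the black queen on h7.
King squares — g7: attacked by Qh7; h7: attacked by Nf6; g8: attacked by Nf6.
Legal moves for White: none.
In check with no legal moves → checkmate.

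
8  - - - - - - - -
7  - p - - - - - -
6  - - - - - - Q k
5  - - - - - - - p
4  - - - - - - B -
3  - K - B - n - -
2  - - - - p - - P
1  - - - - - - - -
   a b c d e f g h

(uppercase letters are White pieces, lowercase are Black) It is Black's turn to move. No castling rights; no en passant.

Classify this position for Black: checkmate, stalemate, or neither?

Black to move; black king on h6.
In check: yes, from the white queen on g6.
King squares — g5: attacked by Qg6; h5: own pawn; g6: attacked by Bd3; g7: attacked by Qg6; h7: attacked by Qg6.
Legal moves for Black: none.
In check with no legal moves → checkmate.

checkmate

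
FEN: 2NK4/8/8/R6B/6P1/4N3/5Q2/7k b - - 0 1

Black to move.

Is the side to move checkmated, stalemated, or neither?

Black to move; black king on h1.
In check: no.
King squares — g1: attacked by Qf2; g2: attacked by Qf2; h2: attacked by Qf2.
Legal moves for Black: none.
Not in check and no legal moves → stalemate.

stalemate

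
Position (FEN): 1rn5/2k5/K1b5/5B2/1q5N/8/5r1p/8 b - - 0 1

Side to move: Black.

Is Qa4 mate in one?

yes

After Qa4: white king on a6; in check: yes, from the black queen on a4.
King squares — a5: attacked by Qa4; b5: attacked by Qa4; b6: attacked by Kc7; a7: attacked by Qa4; b7: attacked by Bc6.
White has no legal moves → checkmate.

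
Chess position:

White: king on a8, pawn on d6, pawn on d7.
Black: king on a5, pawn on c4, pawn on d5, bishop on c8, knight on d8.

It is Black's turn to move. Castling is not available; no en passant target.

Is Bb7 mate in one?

After Bb7: white king on a8; in check: yes, from the black bishop on b7.
White has 2 legal replies: Kb8, Ka7.
In check but a legal move exists → not checkmate.

no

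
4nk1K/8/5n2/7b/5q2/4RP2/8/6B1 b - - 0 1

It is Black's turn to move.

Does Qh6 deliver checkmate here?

yes

After Qh6: white king on h8; in check: yes, from the black queen on h6.
King squares — g7: attacked by Qh6; h7: attacked by Nf6; g8: attacked by Nf6.
White has no legal moves → checkmate.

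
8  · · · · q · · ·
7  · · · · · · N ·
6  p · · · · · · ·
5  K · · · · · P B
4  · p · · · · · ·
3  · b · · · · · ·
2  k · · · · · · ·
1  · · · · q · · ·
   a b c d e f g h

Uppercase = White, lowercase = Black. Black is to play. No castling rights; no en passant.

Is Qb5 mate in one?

After Qb5: white king on a5; in check: yes, from the black queen on b5.
King squares — a4: attacked by Bb3; b4: attacked by Qe1; b5: attacked by Pa6; a6: attacked by Qb5; b6: attacked by Qb5.
White has no legal moves → checkmate.

yes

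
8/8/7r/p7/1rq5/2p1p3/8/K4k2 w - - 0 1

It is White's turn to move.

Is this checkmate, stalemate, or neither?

White to move; white king on a1.
In check: no.
King squares — b1: attacked by Rb4; a2: attacked by Qc4; b2: attacked by Pc3.
Legal moves for White: none.
Not in check and no legal moves → stalemate.

stalemate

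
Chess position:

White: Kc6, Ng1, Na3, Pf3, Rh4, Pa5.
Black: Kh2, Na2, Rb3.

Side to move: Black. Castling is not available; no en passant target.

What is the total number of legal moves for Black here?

Black to move; king on h2.
In check: yes, from the white rook on h4.
Legal moves: Kg3, Kg2, Kxg1.
Count: 3.

3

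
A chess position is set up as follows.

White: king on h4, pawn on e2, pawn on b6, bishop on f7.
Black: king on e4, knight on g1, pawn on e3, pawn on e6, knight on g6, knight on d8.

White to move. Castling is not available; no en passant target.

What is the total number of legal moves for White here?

White to move; king on h4.
In check: yes, from the black knight on g6.
Legal moves: Kh5, Kg5, Kg4, Kg3, Bxg6+.
Count: 5.

5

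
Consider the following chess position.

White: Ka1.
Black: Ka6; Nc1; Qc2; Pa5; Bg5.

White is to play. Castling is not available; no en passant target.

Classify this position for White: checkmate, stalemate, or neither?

White to move; white king on a1.
In check: no.
King squares — b1: attacked by Qc2; a2: attacked by Nc1; b2: attacked by Qc2.
Legal moves for White: none.
Not in check and no legal moves → stalemate.

stalemate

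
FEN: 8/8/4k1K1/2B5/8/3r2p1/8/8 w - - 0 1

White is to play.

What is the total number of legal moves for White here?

16

White to move; king on g6.
In check: no.
Legal moves: Kh7, Kg7, Kh6, Kh5, Kg5, Bf8, Be7, Ba7, Bd6, Bb6, Bd4, Bb4, Be3, Ba3, Bf2, Bg1.
Count: 16.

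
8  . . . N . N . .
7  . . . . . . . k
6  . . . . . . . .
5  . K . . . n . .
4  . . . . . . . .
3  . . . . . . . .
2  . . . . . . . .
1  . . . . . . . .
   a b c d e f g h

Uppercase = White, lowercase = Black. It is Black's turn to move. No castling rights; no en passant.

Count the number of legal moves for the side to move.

Black to move; king on h7.
In check: yes, from the white knight on f8.
Legal moves: Kh8, Kg8, Kg7, Kh6.
Count: 4.

4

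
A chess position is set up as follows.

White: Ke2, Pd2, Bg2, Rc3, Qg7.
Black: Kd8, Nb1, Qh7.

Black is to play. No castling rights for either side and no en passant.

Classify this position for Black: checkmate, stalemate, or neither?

Black to move; black king on d8.
In check: no.
Legal moves for Black: Ke8, Qh8, Qg8, Qxg7, Qh6, Qg6, Qh5+, Qf5, Qh4, Qe4+, Qh3, Qd3+, Qh2, Qc2, Qh1, Nxc3+, Na3, Nxd2.
Black has 18 legal moves and is not in check → neither.

neither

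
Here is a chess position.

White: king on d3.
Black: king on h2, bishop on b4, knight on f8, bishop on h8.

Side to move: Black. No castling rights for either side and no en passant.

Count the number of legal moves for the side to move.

Black to move; king on h2.
In check: no.
Legal moves: Bg7, Bf6, Be5, Bd4, Bhc3, Bb2, Ba1, Nh7, Nd7, Ng6, Ne6, Be7, Bd6, Bc5, Ba5, Bbc3, Ba3, Bd2, Be1, Kh3, Kg3, Kg2, Kh1, Kg1.
Count: 24.

24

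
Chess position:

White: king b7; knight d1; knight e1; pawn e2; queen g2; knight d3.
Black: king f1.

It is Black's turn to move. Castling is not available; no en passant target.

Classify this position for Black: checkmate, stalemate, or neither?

Black to move; black king on f1.
In check: yes, from the white queen on g2.
King squares — e1: attacked by Nd3; g1: attacked by Qg2; e2: attacked by Qg2; f2: attacked by Nd1; g2: attacked by Ne1.
Legal moves for Black: none.
In check with no legal moves → checkmate.

checkmate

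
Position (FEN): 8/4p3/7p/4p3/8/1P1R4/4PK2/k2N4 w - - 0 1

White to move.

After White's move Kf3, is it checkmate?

no

After Kf3: black king on a1; in check: no.
Black is not in check, so this cannot be checkmate.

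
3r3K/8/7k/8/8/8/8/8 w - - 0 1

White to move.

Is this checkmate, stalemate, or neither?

checkmate

White to move; white king on h8.
In check: yes, from the black rook on d8.
King squares — g7: attacked by Kh6; h7: attacked by Kh6; g8: attacked by Rd8.
Legal moves for White: none.
In check with no legal moves → checkmate.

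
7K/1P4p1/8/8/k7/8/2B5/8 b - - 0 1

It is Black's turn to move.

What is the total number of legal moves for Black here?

Black to move; king on a4.
In check: yes, from the white bishop on c2.
Legal moves: Kb5, Ka5, Kb4, Ka3.
Count: 4.

4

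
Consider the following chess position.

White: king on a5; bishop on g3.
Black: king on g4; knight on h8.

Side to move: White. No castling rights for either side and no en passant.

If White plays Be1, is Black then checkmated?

After Be1: black king on g4; in check: no.
Black is not in check, so this cannot be checkmate.

no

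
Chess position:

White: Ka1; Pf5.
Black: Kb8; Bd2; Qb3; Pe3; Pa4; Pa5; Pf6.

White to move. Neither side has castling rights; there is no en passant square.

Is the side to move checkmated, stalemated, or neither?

White to move; white king on a1.
In check: no.
King squares — b1: attacked by Qb3; a2: attacked by Qb3; b2: attacked by Qb3.
Legal moves for White: none.
Not in check and no legal moves → stalemate.

stalemate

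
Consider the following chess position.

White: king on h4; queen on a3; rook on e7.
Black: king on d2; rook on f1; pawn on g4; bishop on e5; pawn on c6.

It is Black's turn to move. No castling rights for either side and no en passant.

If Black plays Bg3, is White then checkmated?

no

After Bg3: white king on h4; in check: yes, from the black bishop on g3.
White has 5 legal replies: Kh5, Kg5, Kxg4, Kxg3, Qxg3.
In check but a legal move exists → not checkmate.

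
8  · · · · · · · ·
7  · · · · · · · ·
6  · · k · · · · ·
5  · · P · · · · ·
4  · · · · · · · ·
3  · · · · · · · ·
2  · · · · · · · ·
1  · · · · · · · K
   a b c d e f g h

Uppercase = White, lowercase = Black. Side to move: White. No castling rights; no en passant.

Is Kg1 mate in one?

After Kg1: black king on c6; in check: no.
Black is not in check, so this cannot be checkmate.

no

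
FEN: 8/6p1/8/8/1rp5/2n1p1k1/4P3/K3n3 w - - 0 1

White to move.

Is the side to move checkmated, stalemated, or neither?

White to move; white king on a1.
In check: no.
King squares — b1: attacked by Nc3; a2: attacked by Nc3; b2: attacked by Rb4.
Legal moves for White: none.
Not in check and no legal moves → stalemate.

stalemate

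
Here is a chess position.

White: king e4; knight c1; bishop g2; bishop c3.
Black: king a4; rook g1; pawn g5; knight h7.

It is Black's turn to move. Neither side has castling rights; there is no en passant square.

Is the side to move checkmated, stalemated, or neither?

neither

Black to move; black king on a4.
In check: no.
Legal moves for Black: Nf8, Nf6+, Kb5, Ka3, Rxg2, Rh1, Rf1, Re1+, Rd1, Rxc1, g4.
Black has 11 legal moves and is not in check → neither.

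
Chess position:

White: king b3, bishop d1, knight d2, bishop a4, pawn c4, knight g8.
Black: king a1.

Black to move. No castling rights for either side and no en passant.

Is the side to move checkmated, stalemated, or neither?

Black to move; black king on a1.
In check: no.
King squares — b1: attacked by Nd2; a2: attacked by Kb3; b2: attacked by Kb3.
Legal moves for Black: none.
Not in check and no legal moves → stalemate.

stalemate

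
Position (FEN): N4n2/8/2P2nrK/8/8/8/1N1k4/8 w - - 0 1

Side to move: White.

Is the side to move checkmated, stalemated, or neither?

White to move; white king on h6.
In check: yes, from the black rook on g6.
King squares — g5: attacked by Rg6; h5: attacked by Nf6; g6: attacked by Nf8; g7: attacked by Rg6; h7: attacked by Nf6.
Legal moves for White: none.
In check with no legal moves → checkmate.

checkmate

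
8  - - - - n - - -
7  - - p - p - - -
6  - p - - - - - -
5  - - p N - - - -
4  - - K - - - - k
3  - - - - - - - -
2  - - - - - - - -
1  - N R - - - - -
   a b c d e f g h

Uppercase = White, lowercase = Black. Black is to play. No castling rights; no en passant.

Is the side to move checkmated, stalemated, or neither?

Black to move; black king on h4.
In check: no.
Legal moves for Black: Ng7, Nf6, Nd6+, Kh5, Kg5, Kg4, Kh3, Kg3, e6, c6, b5+, e5.
Black has 12 legal moves and is not in check → neither.

neither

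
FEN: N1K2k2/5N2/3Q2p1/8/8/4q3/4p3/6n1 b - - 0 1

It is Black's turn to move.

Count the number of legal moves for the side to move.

Black to move; king on f8.
In check: yes, from the white queen on d6.
Legal moves: Kg8, Ke8, Kg7, Kxf7, Qe7.
Count: 5.

5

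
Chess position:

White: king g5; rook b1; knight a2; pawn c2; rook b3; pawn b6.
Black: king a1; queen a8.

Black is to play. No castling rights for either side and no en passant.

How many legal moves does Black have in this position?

Black to move; king on a1.
In check: yes, from the white rook on b1.
Legal moves: Kxa2.
Count: 1.

1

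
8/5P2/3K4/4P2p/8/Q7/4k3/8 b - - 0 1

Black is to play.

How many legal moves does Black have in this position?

6

Black to move; king on e2.
In check: no.
Legal moves: Kf2, Kd2, Kf1, Ke1, Kd1, h4.
Count: 6.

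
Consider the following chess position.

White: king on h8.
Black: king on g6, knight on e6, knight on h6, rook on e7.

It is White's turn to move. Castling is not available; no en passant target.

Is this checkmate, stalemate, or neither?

White to move; white king on h8.
In check: no.
King squares — g7: attacked by Ne6; h7: attacked by Kg6; g8: attacked by Nh6.
Legal moves for White: none.
Not in check and no legal moves → stalemate.

stalemate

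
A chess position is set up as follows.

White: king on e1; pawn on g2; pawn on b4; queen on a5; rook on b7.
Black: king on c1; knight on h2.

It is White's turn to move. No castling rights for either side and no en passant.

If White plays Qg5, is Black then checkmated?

no

After Qg5: black king on c1; in check: yes, from the white queen on g5.
Black has 3 legal replies: Kc2, Kb2, Kb1.
In check but a legal move exists → not checkmate.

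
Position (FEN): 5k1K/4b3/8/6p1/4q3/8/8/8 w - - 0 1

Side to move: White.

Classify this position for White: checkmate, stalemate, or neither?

stalemate

White to move; white king on h8.
In check: no.
King squares — g7: attacked by Kf8; h7: attacked by Qe4; g8: attacked by Kf8.
Legal moves for White: none.
Not in check and no legal moves → stalemate.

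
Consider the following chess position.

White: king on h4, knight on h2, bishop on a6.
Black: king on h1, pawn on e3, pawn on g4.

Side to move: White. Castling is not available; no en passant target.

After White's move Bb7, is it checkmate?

no

After Bb7: black king on h1; in check: yes, from the white bishop on b7.
Black has 2 legal replies: Kxh2, Kg1.
In check but a legal move exists → not checkmate.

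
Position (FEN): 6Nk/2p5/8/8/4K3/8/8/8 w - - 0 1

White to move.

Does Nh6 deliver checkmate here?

After Nh6: black king on h8; in check: no.
Black is not in check, so this cannot be checkmate.

no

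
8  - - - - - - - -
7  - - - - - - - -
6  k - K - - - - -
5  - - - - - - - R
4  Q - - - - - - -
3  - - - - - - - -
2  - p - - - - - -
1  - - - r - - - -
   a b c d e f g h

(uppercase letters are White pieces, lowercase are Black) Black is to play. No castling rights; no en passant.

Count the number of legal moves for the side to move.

0

Black to move; king on a6.
In check: yes, from the white queen on a4.
Legal moves: none.
Count: 0.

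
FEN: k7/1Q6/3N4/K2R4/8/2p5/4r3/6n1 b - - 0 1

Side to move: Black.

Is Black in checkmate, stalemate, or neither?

checkmate

Black to move; black king on a8.
In check: yes, from the white queen on b7.
King squares — a7: attacked by Qb7; b7: attacked by Nd6; b8: attacked by Qb7.
Legal moves for Black: none.
In check with no legal moves → checkmate.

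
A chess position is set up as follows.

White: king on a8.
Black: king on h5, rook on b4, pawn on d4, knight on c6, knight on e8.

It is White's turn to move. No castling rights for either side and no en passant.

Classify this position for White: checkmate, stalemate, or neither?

White to move; white king on a8.
In check: no.
King squares — a7: attacked by Nc6; b7: attacked by Rb4; b8: attacked by Rb4.
Legal moves for White: none.
Not in check and no legal moves → stalemate.

stalemate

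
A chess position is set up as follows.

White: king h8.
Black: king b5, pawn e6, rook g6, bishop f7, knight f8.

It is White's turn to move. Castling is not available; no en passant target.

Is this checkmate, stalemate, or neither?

stalemate

White to move; white king on h8.
In check: no.
King squares — g7: attacked by Rg6; h7: attacked by Nf8; g8: attacked by Rg6.
Legal moves for White: none.
Not in check and no legal moves → stalemate.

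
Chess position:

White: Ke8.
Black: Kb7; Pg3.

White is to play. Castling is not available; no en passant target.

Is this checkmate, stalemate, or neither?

neither

White to move; white king on e8.
In check: no.
Legal moves for White: Kf8, Kd8, Kf7, Ke7, Kd7.
White has 5 legal moves and is not in check → neither.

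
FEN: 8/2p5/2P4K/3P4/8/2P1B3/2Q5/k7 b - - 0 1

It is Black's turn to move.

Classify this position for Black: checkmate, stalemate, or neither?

stalemate

Black to move; black king on a1.
In check: no.
King squares — b1: attacked by Qc2; a2: attacked by Qc2; b2: attacked by Qc2.
Legal moves for Black: none.
Not in check and no legal moves → stalemate.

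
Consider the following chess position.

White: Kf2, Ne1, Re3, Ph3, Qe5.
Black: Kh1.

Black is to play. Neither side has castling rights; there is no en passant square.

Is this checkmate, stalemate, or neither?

Black to move; black king on h1.
In check: no.
King squares — g1: attacked by Kf2; g2: attacked by Ne1; h2: attacked by Qe5.
Legal moves for Black: none.
Not in check and no legal moves → stalemate.

stalemate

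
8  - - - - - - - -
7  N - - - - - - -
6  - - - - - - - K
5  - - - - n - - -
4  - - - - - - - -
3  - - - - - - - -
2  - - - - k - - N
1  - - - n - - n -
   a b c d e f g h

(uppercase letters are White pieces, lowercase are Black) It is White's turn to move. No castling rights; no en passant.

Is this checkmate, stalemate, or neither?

White to move; white king on h6.
In check: no.
Legal moves for White: Nc8, Nc6, Nb5, Kh7, Kg7, Kh5, Kg5, Ng4, Nf3, Nf1.
White has 10 legal moves and is not in check → neither.

neither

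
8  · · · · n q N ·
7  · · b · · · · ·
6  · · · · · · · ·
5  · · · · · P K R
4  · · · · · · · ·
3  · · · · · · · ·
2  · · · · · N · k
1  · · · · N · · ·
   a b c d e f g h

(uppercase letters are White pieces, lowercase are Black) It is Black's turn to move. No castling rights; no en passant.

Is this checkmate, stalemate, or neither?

Black to move; black king on h2.
In check: yes, from the white rook on h5.
Legal moves for Black: Kg3, Kg1.
Black is in check but has 2 legal moves → neither.

neither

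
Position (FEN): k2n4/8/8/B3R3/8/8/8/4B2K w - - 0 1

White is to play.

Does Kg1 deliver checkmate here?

After Kg1: black king on a8; in check: no.
Black is not in check, so this cannot be checkmate.

no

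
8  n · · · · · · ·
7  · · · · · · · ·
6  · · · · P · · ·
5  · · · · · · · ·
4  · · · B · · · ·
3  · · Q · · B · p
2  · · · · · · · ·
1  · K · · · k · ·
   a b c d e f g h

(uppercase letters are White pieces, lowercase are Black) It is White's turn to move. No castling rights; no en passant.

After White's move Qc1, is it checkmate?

After Qc1: black king on f1; in check: yes, from the white queen on c1.
King squares — e1: attacked by Qc1; g1: attacked by Qc1; e2: attacked by Bf3; f2: attacked by Bd4; g2: attacked by Bf3.
Black has no legal moves → checkmate.

yes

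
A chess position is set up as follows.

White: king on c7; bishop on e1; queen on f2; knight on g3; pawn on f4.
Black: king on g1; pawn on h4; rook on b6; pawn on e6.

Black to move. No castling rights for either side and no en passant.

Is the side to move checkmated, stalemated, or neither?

Black to move; black king on g1.
In check: yes, from the white queen on f2.
King squares — f1: attacked by Qf2; h1: attacked by Ng3; f2: attacked by Be1; g2: attacked by Qf2; h2: attacked by Qf2.
Legal moves for Black: none.
In check with no legal moves → checkmate.

checkmate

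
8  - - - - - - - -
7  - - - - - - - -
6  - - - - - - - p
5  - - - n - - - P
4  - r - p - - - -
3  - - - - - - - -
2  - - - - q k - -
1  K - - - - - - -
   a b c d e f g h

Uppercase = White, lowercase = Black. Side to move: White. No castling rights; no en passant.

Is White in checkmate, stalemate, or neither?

stalemate

White to move; white king on a1.
In check: no.
King squares — b1: attacked by Rb4; a2: attacked by Qe2; b2: attacked by Qe2.
Legal moves for White: none.
Not in check and no legal moves → stalemate.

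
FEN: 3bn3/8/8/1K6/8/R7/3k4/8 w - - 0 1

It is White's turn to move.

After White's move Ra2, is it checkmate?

no

After Ra2: black king on d2; in check: yes, from the white rook on a2.
Black has 6 legal replies: Ke3, Kd3, Kc3, Ke1, Kd1, Kc1.
In check but a legal move exists → not checkmate.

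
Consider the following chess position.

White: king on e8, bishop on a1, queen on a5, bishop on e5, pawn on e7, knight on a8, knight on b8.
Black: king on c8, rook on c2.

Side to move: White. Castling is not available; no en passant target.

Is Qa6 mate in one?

yes

After Qa6: black king on c8; in check: yes, from the white queen on a6.
King squares — b7: attacked by Qa6; c7: attacked by Be5; d7: attacked by Nb8; b8: attacked by Be5; d8: attacked by Pe7.
Black has no legal moves → checkmate.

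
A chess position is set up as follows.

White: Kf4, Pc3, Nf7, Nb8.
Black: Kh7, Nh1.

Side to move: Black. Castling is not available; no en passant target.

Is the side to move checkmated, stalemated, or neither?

Black to move; black king on h7.
In check: no.
Legal moves for Black: Kg8, Kg7, Kg6, Ng3, Nf2.
Black has 5 legal moves and is not in check → neither.

neither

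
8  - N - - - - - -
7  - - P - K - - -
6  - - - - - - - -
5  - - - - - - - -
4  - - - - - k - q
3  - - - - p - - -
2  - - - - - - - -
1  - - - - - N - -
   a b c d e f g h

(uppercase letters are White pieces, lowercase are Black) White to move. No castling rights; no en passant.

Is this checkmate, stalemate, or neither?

neither

White to move; white king on e7.
In check: yes, from the black queen on h4.
King squares — d6: available; e6: available; f6: attacked by Qh4; d7: available; f7: available; d8: attacked by Qh4; e8: available; f8: available.
Legal moves for White: Kf8, Ke8, Kf7, Kd7, Ke6, Kd6.
White is in check but has 6 legal moves → neither.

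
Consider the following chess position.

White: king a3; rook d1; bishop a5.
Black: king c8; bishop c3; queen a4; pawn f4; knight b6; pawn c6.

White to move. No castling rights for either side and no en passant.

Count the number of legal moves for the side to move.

0

White to move; king on a3.
In check: yes, from the black queen on a4.
Legal moves: none.
Count: 0.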